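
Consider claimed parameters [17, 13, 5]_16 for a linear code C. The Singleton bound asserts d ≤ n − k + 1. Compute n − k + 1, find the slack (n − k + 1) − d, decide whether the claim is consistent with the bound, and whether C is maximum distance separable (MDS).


Singleton RHS = n − k + 1 = 5, slack = 0, bound satisfied, MDS.

Singleton bound: d ≤ n − k + 1.
Here n = 17, k = 13, so n − k + 1 = 5.
Given d = 5, check d ≤ 5: YES.
Slack = (n − k + 1) − d = 0.
The code is MDS (slack = 0).
Description: the claimed parameters are [17, 13, 5]_16; such a code would be MDS (meets Singleton bound).


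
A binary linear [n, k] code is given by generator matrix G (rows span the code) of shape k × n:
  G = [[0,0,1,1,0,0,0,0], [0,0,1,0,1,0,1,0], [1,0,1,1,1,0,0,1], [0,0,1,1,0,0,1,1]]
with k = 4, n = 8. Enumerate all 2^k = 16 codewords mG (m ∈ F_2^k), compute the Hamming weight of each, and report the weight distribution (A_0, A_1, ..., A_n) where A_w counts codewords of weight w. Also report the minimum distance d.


Weight distribution: A_0 = 1, A_2 = 4, A_3 = 6, A_4 = 3, A_5 = 2. Minimum distance d = 2.

Enumerate all 2^4 = 16 messages m ∈ F_2^4.
For each, compute codeword c = mG in F_2^8, then tally its weight.
  m = 0000 → c = 00000000, weight = 0.
  m = 1000 → c = 00110000, weight = 2.
  m = 0100 → c = 00101010, weight = 3.
  m = 1100 → c = 00011010, weight = 3.
  m = 0010 → c = 10111001, weight = 5.
  m = 1010 → c = 10001001, weight = 3.
  m = 0110 → c = 10010011, weight = 4.
  m = 1110 → c = 10100011, weight = 4.
  m = 0001 → c = 00110011, weight = 4.
  m = 1001 → c = 00000011, weight = 2.
  m = 0101 → c = 00011001, weight = 3.
  m = 1101 → c = 00101001, weight = 3.
  m = 0011 → c = 10001010, weight = 3.
  m = 1011 → c = 10111010, weight = 5.
  m = 0111 → c = 10100000, weight = 2.
  m = 1111 → c = 10010000, weight = 2.
Tally weights:
  weight 0: 1 codewords.
  weight 2: 4 codewords.
  weight 3: 6 codewords.
  weight 4: 3 codewords.
  weight 5: 2 codewords.
Minimum distance d = smallest w > 0 with A_w > 0 = 2.
Sanity: Σ A_w = 16 = 2^4 = 16 ✓.


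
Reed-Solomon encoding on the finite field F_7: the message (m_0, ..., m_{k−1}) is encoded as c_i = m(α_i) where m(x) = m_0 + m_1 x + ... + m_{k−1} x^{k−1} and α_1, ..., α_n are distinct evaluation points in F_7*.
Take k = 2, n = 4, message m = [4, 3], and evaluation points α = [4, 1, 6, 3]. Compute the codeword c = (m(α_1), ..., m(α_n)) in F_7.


c = [2, 0, 1, 6]

Message polynomial: m(x) = 4 + 3·x (mod 7).
For each evaluation point α_i, compute m(α_i) mod 7:
  α_1 = 4: Horner steps 3 → 2, so m(4) = 2.
  α_2 = 1: Horner steps 3 → 0, so m(1) = 0.
  α_3 = 6: Horner steps 3 → 1, so m(6) = 1.
  α_4 = 3: Horner steps 3 → 6, so m(3) = 6.
Codeword c = [2, 0, 1, 6] ∈ F_7^4.


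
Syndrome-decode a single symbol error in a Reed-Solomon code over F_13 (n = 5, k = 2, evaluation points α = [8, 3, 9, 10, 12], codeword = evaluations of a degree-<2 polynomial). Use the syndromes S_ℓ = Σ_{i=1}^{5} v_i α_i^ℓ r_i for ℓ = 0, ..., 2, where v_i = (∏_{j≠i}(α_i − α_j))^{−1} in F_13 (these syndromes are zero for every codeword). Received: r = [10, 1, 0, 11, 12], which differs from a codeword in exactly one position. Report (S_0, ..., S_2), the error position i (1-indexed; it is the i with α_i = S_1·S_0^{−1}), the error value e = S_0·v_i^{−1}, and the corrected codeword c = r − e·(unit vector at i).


S = (7, 11, 8), error at position 3, error magnitude e = 9, c = [10, 1, 4, 11, 12].

Step 1: column multipliers v_i = (∏_{j≠i}(α_i − α_j))^{−1} mod 13.
  i = 1 (α = 8): (8−3)(8−9)(8−10)(8−12) = 5·(−1)·(−2)·(−4) = −40 ≡ 12, so v_1 = 12^{−1} = 12 (mod 13).
  i = 2 (α = 3): (3−8)(3−9)(3−10)(3−12) = (−5)·(−6)·(−7)·(−9) = 1890 ≡ 5, so v_2 = 5^{−1} = 8 (mod 13).
  i = 3 (α = 9): (9−8)(9−3)(9−10)(9−12) = 1·6·(−1)·(−3) = 18 ≡ 5, so v_3 = 5^{−1} = 8 (mod 13).
  i = 4 (α = 10): (10−8)(10−3)(10−9)(10−12) = 2·7·1·(−2) = −28 ≡ 11, so v_4 = 11^{−1} = 6 (mod 13).
  i = 5 (α = 12): (12−8)(12−3)(12−9)(12−10) = 4·9·3·2 = 216 ≡ 8, so v_5 = 8^{−1} = 5 (mod 13).
  v = [12, 8, 8, 6, 5].
Step 2: syndromes of r = [10, 1, 0, 11, 12] (all sums mod 13).
  S_0 = Σ v_i r_i = 12·10 + 8·1 + 8·0 + 6·11 + 5·12 = 254 ≡ 7.
  S_1 = Σ v_i α_i r_i = 12·8·10 + 8·3·1 + 8·9·0 + 6·10·11 + 5·12·12 = 2364 ≡ 11.
  α_i^2 mod 13 = [12, 9, 3, 9, 1].
  S_2 = Σ v_i α_i^2 r_i = 12·12·10 + 8·9·1 + 8·3·0 + 6·9·11 + 5·1·12 = 2166 ≡ 8.
  S = (7, 11, 8) ≠ 0, so r is not a codeword (an error is present).
Step 3: locate the error. For a single error e at position i, S_ℓ = v_i·e·α_i^ℓ, so α_err = S_1/S_0.
  S_0^{−1} = 7^{−1} = 2 (mod 13), so α_err = 11·2 = 22 ≡ 9 = α_3. Error position i = 3.
  Consistency check: S_2/S_1 = 8·6 = 48 ≡ 9 = α_err ✓ (single-error assumption holds).
Step 4: error magnitude e = S_0/v_3 = S_0·∏_{j≠3}(α_3 − α_j) = 7·5 = 35 ≡ 9 (mod 13).
Step 5: correct position 3: c_3 = r_3 − e = 0 − 9 ≡ 4 (mod 13). Hence c = [10, 1, 4, 11, 12].
  Check: interpolating c through the α_i gives m(x) = 6 + 7·x (degree < 2) with m(α_i) = c_i for every i, so c is indeed a codeword.


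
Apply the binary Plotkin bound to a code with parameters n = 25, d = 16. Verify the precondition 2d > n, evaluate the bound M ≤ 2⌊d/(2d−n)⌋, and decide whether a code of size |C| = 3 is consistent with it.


Plotkin bound M ≤ 4; given |C| = 3 ≤ bound (satisfied).

Check applicability: 2d = 32, n = 25.
2d − n = 7 > 0, so Plotkin applies.
Compute d/(2d−n) = 16/7 ≈ 2.2857.
⌊d/(2d−n)⌋ = 2.
Plotkin bound: M ≤ 2·2 = 4.
Given |C| = 3, check: satisfied.
This |C| is below the Plotkin bound.


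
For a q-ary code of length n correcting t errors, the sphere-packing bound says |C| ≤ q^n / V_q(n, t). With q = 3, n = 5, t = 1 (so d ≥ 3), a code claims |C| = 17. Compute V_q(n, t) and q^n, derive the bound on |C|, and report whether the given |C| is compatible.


V_q(n, t) = 11, q^n = 243, Hamming bound = 22, |C| = 17 ≤ bound (satisfied).

Step 1: Compute V_q(n, t) = Σ_{j=0}^1 C(n, j) (q−1)^j.
  j = 0: C(5,0)·(2)^0 = 1·1 = 1.
  j = 1: C(5,1)·(2)^1 = 5·2 = 10.
  V_q(n, t) = 1 + 10 = 11.
Step 2: q^n = 3^5 = 243.
Step 3: Hamming bound ⌊q^n / V_q(n,t)⌋ = ⌊243/11⌋ = 22.
Step 4: Compare |C| = 17 to 22: satisfied.
The claimed |C| lies below the Hamming bound.


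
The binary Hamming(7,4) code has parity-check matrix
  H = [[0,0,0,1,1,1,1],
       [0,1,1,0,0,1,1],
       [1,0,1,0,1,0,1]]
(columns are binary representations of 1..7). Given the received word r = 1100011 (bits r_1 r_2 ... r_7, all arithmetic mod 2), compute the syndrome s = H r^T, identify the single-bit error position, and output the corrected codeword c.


s = (0, 1, 0)^T, error position = 2, corrected codeword c = 1000011

Compute s = H r^T mod 2 one row at a time:
  s_1 = 0 + 0 + 1 + 1 = 2 ≡ 0 (mod 2).
  s_2 = 1 + 0 + 1 + 1 = 3 ≡ 1 (mod 2).
  s_3 = 1 + 0 + 0 + 1 = 2 ≡ 0 (mod 2).
s = (0, 1, 0)^T — this equals column 2 of H (binary 010), so error is at position 2.
Correct: flip bit 2 of r = 1100011 to get c = 1000011.


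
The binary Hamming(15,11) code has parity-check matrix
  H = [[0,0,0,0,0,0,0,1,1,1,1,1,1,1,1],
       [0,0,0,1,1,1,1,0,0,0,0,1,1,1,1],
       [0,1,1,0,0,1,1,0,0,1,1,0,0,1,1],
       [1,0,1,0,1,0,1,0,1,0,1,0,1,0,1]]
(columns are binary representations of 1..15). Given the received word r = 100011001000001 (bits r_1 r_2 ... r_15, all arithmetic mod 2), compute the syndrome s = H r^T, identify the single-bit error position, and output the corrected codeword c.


s = (0, 1, 0, 0)^T, error position = 4, corrected codeword c = 100111001000001

Compute s = H r^T mod 2 one row at a time:
  s_1 = 0 + 1 + 0 + 0 + 0 + 0 + 0 + 1 = 2 ≡ 0 (mod 2).
  s_2 = 0 + 1 + 1 + 0 + 0 + 0 + 0 + 1 = 3 ≡ 1 (mod 2).
  s_3 = 0 + 0 + 1 + 0 + 0 + 0 + 0 + 1 = 2 ≡ 0 (mod 2).
  s_4 = 1 + 0 + 1 + 0 + 1 + 0 + 0 + 1 = 4 ≡ 0 (mod 2).
s = (0, 1, 0, 0)^T — this equals column 4 of H (binary 0100), so error is at position 4.
Correct: flip bit 4 of r = 100011001000001 to get c = 100111001000001.


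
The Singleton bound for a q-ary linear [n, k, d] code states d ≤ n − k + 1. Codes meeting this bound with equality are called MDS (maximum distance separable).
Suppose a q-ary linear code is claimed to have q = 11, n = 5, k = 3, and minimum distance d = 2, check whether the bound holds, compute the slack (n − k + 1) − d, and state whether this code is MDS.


Singleton RHS = n − k + 1 = 3, slack = 1, bound satisfied, not MDS.

Singleton bound: d ≤ n − k + 1.
Here n = 5, k = 3, so n − k + 1 = 3.
Given d = 2, check d ≤ 3: YES.
Slack = (n − k + 1) − d = 1.
The code is NOT MDS (slack = 1 > 0).
Description: the claimed parameters are [5, 3, 2]_11; such a code would be non-MDS.


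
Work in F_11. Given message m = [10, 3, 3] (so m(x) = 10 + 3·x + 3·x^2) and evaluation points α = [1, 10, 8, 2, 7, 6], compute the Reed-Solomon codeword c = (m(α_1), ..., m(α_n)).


c = [5, 10, 6, 6, 2, 4]

Message polynomial: m(x) = 10 + 3·x + 3·x^2 (mod 11).
For each evaluation point α_i, compute m(α_i) mod 11:
  α_1 = 1: Horner steps 3 → 6 → 5, so m(1) = 5.
  α_2 = 10: Horner steps 3 → 0 → 10, so m(10) = 10.
  α_3 = 8: Horner steps 3 → 5 → 6, so m(8) = 6.
  α_4 = 2: Horner steps 3 → 9 → 6, so m(2) = 6.
  α_5 = 7: Horner steps 3 → 2 → 2, so m(7) = 2.
  α_6 = 6: Horner steps 3 → 10 → 4, so m(6) = 4.
Codeword c = [5, 10, 6, 6, 2, 4] ∈ F_11^6.


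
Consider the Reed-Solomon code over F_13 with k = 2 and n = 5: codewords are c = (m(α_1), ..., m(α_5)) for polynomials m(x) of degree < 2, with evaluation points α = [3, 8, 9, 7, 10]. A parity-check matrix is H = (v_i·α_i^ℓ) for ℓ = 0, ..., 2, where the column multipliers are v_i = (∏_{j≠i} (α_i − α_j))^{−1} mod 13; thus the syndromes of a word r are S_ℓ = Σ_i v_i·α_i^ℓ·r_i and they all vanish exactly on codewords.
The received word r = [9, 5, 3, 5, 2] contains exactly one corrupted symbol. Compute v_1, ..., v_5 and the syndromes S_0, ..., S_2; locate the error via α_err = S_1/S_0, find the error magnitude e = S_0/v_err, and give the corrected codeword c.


S = (4, 6, 9), error at position 2, error magnitude e = 1, c = [9, 4, 3, 5, 2].

Step 1: column multipliers v_i = (∏_{j≠i}(α_i − α_j))^{−1} mod 13.
  i = 1 (α = 3): (3−8)(3−9)(3−7)(3−10) = (−5)·(−6)·(−4)·(−7) = 840 ≡ 8, so v_1 = 8^{−1} = 5 (mod 13).
  i = 2 (α = 8): (8−3)(8−9)(8−7)(8−10) = 5·(−1)·1·(−2) = 10 ≡ 10, so v_2 = 10^{−1} = 4 (mod 13).
  i = 3 (α = 9): (9−3)(9−8)(9−7)(9−10) = 6·1·2·(−1) = −12 ≡ 1, so v_3 = 1^{−1} = 1 (mod 13).
  i = 4 (α = 7): (7−3)(7−8)(7−9)(7−10) = 4·(−1)·(−2)·(−3) = −24 ≡ 2, so v_4 = 2^{−1} = 7 (mod 13).
  i = 5 (α = 10): (10−3)(10−8)(10−9)(10−7) = 7·2·1·3 = 42 ≡ 3, so v_5 = 3^{−1} = 9 (mod 13).
  v = [5, 4, 1, 7, 9].
Step 2: syndromes of r = [9, 5, 3, 5, 2] (all sums mod 13).
  S_0 = Σ v_i r_i = 5·9 + 4·5 + 1·3 + 7·5 + 9·2 = 121 ≡ 4.
  S_1 = Σ v_i α_i r_i = 5·3·9 + 4·8·5 + 1·9·3 + 7·7·5 + 9·10·2 = 747 ≡ 6.
  α_i^2 mod 13 = [9, 12, 3, 10, 9].
  S_2 = Σ v_i α_i^2 r_i = 5·9·9 + 4·12·5 + 1·3·3 + 7·10·5 + 9·9·2 = 1166 ≡ 9.
  S = (4, 6, 9) ≠ 0, so r is not a codeword (an error is present).
Step 3: locate the error. For a single error e at position i, S_ℓ = v_i·e·α_i^ℓ, so α_err = S_1/S_0.
  S_0^{−1} = 4^{−1} = 10 (mod 13), so α_err = 6·10 = 60 ≡ 8 = α_2. Error position i = 2.
  Consistency check: S_2/S_1 = 9·11 = 99 ≡ 8 = α_err ✓ (single-error assumption holds).
Step 4: error magnitude e = S_0/v_2 = S_0·∏_{j≠2}(α_2 − α_j) = 4·10 = 40 ≡ 1 (mod 13).
Step 5: correct position 2: c_2 = r_2 − e = 5 − 1 ≡ 4 (mod 13). Hence c = [9, 4, 3, 5, 2].
  Check: interpolating c through the α_i gives m(x) = 12 + 12·x (degree < 2) with m(α_i) = c_i for every i, so c is indeed a codeword.


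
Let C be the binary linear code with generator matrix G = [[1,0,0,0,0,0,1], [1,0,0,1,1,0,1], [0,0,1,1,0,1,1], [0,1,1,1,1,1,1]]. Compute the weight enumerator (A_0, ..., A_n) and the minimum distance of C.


Weight distribution: A_0 = 1, A_2 = 4, A_4 = 9, A_6 = 2. Minimum distance d = 2.

Enumerate all 2^4 = 16 messages m ∈ F_2^4.
For each, compute codeword c = mG in F_2^7, then tally its weight.
  m = 0000 → c = 0000000, weight = 0.
  m = 1000 → c = 1000001, weight = 2.
  m = 0100 → c = 1001101, weight = 4.
  m = 1100 → c = 0001100, weight = 2.
  m = 0010 → c = 0011011, weight = 4.
  m = 1010 → c = 1011010, weight = 4.
  m = 0110 → c = 1010110, weight = 4.
  m = 1110 → c = 0010111, weight = 4.
  m = 0001 → c = 0111111, weight = 6.
  m = 1001 → c = 1111110, weight = 6.
  m = 0101 → c = 1110010, weight = 4.
  m = 1101 → c = 0110011, weight = 4.
  m = 0011 → c = 0100100, weight = 2.
  m = 1011 → c = 1100101, weight = 4.
  m = 0111 → c = 1101001, weight = 4.
  m = 1111 → c = 0101000, weight = 2.
Tally weights:
  weight 0: 1 codewords.
  weight 2: 4 codewords.
  weight 4: 9 codewords.
  weight 6: 2 codewords.
Minimum distance d = smallest w > 0 with A_w > 0 = 2.
Sanity: Σ A_w = 16 = 2^4 = 16 ✓.


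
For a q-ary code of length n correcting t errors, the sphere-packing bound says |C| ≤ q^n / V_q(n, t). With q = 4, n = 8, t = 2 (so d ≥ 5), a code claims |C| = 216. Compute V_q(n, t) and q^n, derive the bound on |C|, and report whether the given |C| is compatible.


V_q(n, t) = 277, q^n = 65536, Hamming bound = 236, |C| = 216 ≤ bound (satisfied).

Step 1: Compute V_q(n, t) = Σ_{j=0}^2 C(n, j) (q−1)^j.
  j = 0: C(8,0)·(3)^0 = 1·1 = 1.
  j = 1: C(8,1)·(3)^1 = 8·3 = 24.
  j = 2: C(8,2)·(3)^2 = 28·9 = 252.
  V_q(n, t) = 1 + 24 + 252 = 277.
Step 2: q^n = 4^8 = 65536.
Step 3: Hamming bound ⌊q^n / V_q(n,t)⌋ = ⌊65536/277⌋ = 236.
Step 4: Compare |C| = 216 to 236: satisfied.
The claimed |C| lies below the Hamming bound.


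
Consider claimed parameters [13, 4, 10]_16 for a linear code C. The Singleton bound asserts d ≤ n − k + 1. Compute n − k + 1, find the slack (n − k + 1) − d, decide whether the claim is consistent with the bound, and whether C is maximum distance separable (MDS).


Singleton RHS = n − k + 1 = 10, slack = 0, bound satisfied, MDS.

Singleton bound: d ≤ n − k + 1.
Here n = 13, k = 4, so n − k + 1 = 10.
Given d = 10, check d ≤ 10: YES.
Slack = (n − k + 1) − d = 0.
The code is MDS (slack = 0).
Description: the claimed parameters are [13, 4, 10]_16; such a code would be MDS (meets Singleton bound).


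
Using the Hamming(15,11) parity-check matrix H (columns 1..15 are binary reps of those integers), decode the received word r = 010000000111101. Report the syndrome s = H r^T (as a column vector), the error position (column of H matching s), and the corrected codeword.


s = (1, 1, 0, 1)^T, error position = 13, corrected codeword c = 010000000111001

Compute s = H r^T mod 2 one row at a time:
  s_1 = 0 + 0 + 1 + 1 + 1 + 1 + 0 + 1 = 5 ≡ 1 (mod 2).
  s_2 = 0 + 0 + 0 + 0 + 1 + 1 + 0 + 1 = 3 ≡ 1 (mod 2).
  s_3 = 1 + 0 + 0 + 0 + 1 + 1 + 0 + 1 = 4 ≡ 0 (mod 2).
  s_4 = 0 + 0 + 0 + 0 + 0 + 1 + 1 + 1 = 3 ≡ 1 (mod 2).
s = (1, 1, 0, 1)^T — this equals column 13 of H (binary 1101), so error is at position 13.
Correct: flip bit 13 of r = 010000000111101 to get c = 010000000111001.


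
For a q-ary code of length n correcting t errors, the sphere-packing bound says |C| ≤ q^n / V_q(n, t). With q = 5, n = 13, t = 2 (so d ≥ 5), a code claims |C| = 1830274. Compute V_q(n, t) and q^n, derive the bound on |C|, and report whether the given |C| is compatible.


V_q(n, t) = 1301, q^n = 1220703125, Hamming bound = 938280, |C| = 1830274 > bound (violated).

Step 1: Compute V_q(n, t) = Σ_{j=0}^2 C(n, j) (q−1)^j.
  j = 0: C(13,0)·(4)^0 = 1·1 = 1.
  j = 1: C(13,1)·(4)^1 = 13·4 = 52.
  j = 2: C(13,2)·(4)^2 = 78·16 = 1248.
  V_q(n, t) = 1 + 52 + 1248 = 1301.
Step 2: q^n = 5^13 = 1220703125.
Step 3: Hamming bound ⌊q^n / V_q(n,t)⌋ = ⌊1220703125/1301⌋ = 938280.
Step 4: Compare |C| = 1830274 to 938280: violated.
The claimed |C| lies above the Hamming bound, so no 5-ary code of length 13 with d ≥ 5 can have 1830274 codewords.


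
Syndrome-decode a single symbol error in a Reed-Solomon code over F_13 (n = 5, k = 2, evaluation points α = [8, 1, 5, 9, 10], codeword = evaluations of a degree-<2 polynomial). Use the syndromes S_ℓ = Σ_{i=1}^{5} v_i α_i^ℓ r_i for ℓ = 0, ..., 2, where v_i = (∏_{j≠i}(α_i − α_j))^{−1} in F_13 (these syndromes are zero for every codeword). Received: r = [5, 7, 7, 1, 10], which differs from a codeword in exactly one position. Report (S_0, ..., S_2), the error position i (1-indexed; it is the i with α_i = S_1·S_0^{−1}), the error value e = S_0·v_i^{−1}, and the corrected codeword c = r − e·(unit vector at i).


S = (6, 4, 7), error at position 3, error magnitude e = 3, c = [5, 7, 4, 1, 10].

Step 1: column multipliers v_i = (∏_{j≠i}(α_i − α_j))^{−1} mod 13.
  i = 1 (α = 8): (8−1)(8−5)(8−9)(8−10) = 7·3·(−1)·(−2) = 42 ≡ 3, so v_1 = 3^{−1} = 9 (mod 13).
  i = 2 (α = 1): (1−8)(1−5)(1−9)(1−10) = (−7)·(−4)·(−8)·(−9) = 2016 ≡ 1, so v_2 = 1^{−1} = 1 (mod 13).
  i = 3 (α = 5): (5−8)(5−1)(5−9)(5−10) = (−3)·4·(−4)·(−5) = −240 ≡ 7, so v_3 = 7^{−1} = 2 (mod 13).
  i = 4 (α = 9): (9−8)(9−1)(9−5)(9−10) = 1·8·4·(−1) = −32 ≡ 7, so v_4 = 7^{−1} = 2 (mod 13).
  i = 5 (α = 10): (10−8)(10−1)(10−5)(10−9) = 2·9·5·1 = 90 ≡ 12, so v_5 = 12^{−1} = 12 (mod 13).
  v = [9, 1, 2, 2, 12].
Step 2: syndromes of r = [5, 7, 7, 1, 10] (all sums mod 13).
  S_0 = Σ v_i r_i = 9·5 + 1·7 + 2·7 + 2·1 + 12·10 = 188 ≡ 6.
  S_1 = Σ v_i α_i r_i = 9·8·5 + 1·1·7 + 2·5·7 + 2·9·1 + 12·10·10 = 1655 ≡ 4.
  α_i^2 mod 13 = [12, 1, 12, 3, 9].
  S_2 = Σ v_i α_i^2 r_i = 9·12·5 + 1·1·7 + 2·12·7 + 2·3·1 + 12·9·10 = 1801 ≡ 7.
  S = (6, 4, 7) ≠ 0, so r is not a codeword (an error is present).
Step 3: locate the error. For a single error e at position i, S_ℓ = v_i·e·α_i^ℓ, so α_err = S_1/S_0.
  S_0^{−1} = 6^{−1} = 11 (mod 13), so α_err = 4·11 = 44 ≡ 5 = α_3. Error position i = 3.
  Consistency check: S_2/S_1 = 7·10 = 70 ≡ 5 = α_err ✓ (single-error assumption holds).
Step 4: error magnitude e = S_0/v_3 = S_0·∏_{j≠3}(α_3 − α_j) = 6·7 = 42 ≡ 3 (mod 13).
Step 5: correct position 3: c_3 = r_3 − e = 7 − 3 ≡ 4 (mod 13). Hence c = [5, 7, 4, 1, 10].
  Check: interpolating c through the α_i gives m(x) = 11 + 9·x (degree < 2) with m(α_i) = c_i for every i, so c is indeed a codeword.


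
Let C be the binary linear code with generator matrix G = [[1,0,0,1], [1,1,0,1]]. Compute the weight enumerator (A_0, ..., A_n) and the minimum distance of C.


Weight distribution: A_0 = 1, A_1 = 1, A_2 = 1, A_3 = 1. Minimum distance d = 1.

Enumerate all 2^2 = 4 messages m ∈ F_2^2.
For each, compute codeword c = mG in F_2^4, then tally its weight.
  m = 00 → c = 0000, weight = 0.
  m = 10 → c = 1001, weight = 2.
  m = 01 → c = 1101, weight = 3.
  m = 11 → c = 0100, weight = 1.
Tally weights:
  weight 0: 1 codewords.
  weight 1: 1 codewords.
  weight 2: 1 codewords.
  weight 3: 1 codewords.
Minimum distance d = smallest w > 0 with A_w > 0 = 1.
Sanity: Σ A_w = 4 = 2^2 = 4 ✓.


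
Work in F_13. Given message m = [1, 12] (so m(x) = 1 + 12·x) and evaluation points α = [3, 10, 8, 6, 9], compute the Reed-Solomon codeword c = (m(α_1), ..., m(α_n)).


c = [11, 4, 6, 8, 5]

Message polynomial: m(x) = 1 + 12·x (mod 13).
For each evaluation point α_i, compute m(α_i) mod 13:
  α_1 = 3: Horner steps 12 → 11, so m(3) = 11.
  α_2 = 10: Horner steps 12 → 4, so m(10) = 4.
  α_3 = 8: Horner steps 12 → 6, so m(8) = 6.
  α_4 = 6: Horner steps 12 → 8, so m(6) = 8.
  α_5 = 9: Horner steps 12 → 5, so m(9) = 5.
Codeword c = [11, 4, 6, 8, 5] ∈ F_13^5.


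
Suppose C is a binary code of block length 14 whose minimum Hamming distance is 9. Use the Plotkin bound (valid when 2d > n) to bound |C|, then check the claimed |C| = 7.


Plotkin bound M ≤ 4; given |C| = 7 > bound (violated).

Check applicability: 2d = 18, n = 14.
2d − n = 4 > 0, so Plotkin applies.
Compute d/(2d−n) = 9/4 ≈ 2.2500.
⌊d/(2d−n)⌋ = 2.
Plotkin bound: M ≤ 2·2 = 4.
Given |C| = 7, check: VIOLATED.
This |C| is above the Plotkin bound, so no binary code with n = 14, d = 9 and 7 codewords exists.


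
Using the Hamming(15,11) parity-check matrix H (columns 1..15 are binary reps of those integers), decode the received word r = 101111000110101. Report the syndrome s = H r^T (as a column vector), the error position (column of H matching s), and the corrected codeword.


s = (0, 1, 1, 0)^T, error position = 6, corrected codeword c = 101110000110101

Compute s = H r^T mod 2 one row at a time:
  s_1 = 0 + 0 + 1 + 1 + 0 + 1 + 0 + 1 = 4 ≡ 0 (mod 2).
  s_2 = 1 + 1 + 1 + 0 + 0 + 1 + 0 + 1 = 5 ≡ 1 (mod 2).
  s_3 = 0 + 1 + 1 + 0 + 1 + 1 + 0 + 1 = 5 ≡ 1 (mod 2).
  s_4 = 1 + 1 + 1 + 0 + 0 + 1 + 1 + 1 = 6 ≡ 0 (mod 2).
s = (0, 1, 1, 0)^T — this equals column 6 of H (binary 0110), so error is at position 6.
Correct: flip bit 6 of r = 101111000110101 to get c = 101110000110101.


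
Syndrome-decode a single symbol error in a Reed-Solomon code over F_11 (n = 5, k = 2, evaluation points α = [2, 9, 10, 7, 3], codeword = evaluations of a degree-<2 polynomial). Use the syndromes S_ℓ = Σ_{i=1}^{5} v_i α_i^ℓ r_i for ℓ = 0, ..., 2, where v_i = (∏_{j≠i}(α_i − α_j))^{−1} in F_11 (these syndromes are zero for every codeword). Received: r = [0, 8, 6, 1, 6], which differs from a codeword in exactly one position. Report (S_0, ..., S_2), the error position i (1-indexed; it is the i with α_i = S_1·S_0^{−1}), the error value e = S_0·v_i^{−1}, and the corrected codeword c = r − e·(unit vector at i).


S = (1, 3, 9), error at position 5, error magnitude e = 8, c = [0, 8, 6, 1, 9].

Step 1: column multipliers v_i = (∏_{j≠i}(α_i − α_j))^{−1} mod 11.
  i = 1 (α = 2): (2−9)(2−10)(2−7)(2−3) = (−7)·(−8)·(−5)·(−1) = 280 ≡ 5, so v_1 = 5^{−1} = 9 (mod 11).
  i = 2 (α = 9): (9−2)(9−10)(9−7)(9−3) = 7·(−1)·2·6 = −84 ≡ 4, so v_2 = 4^{−1} = 3 (mod 11).
  i = 3 (α = 10): (10−2)(10−9)(10−7)(10−3) = 8·1·3·7 = 168 ≡ 3, so v_3 = 3^{−1} = 4 (mod 11).
  i = 4 (α = 7): (7−2)(7−9)(7−10)(7−3) = 5·(−2)·(−3)·4 = 120 ≡ 10, so v_4 = 10^{−1} = 10 (mod 11).
  i = 5 (α = 3): (3−2)(3−9)(3−10)(3−7) = 1·(−6)·(−7)·(−4) = −168 ≡ 8, so v_5 = 8^{−1} = 7 (mod 11).
  v = [9, 3, 4, 10, 7].
Step 2: syndromes of r = [0, 8, 6, 1, 6] (all sums mod 11).
  S_0 = Σ v_i r_i = 9·0 + 3·8 + 4·6 + 10·1 + 7·6 = 100 ≡ 1.
  S_1 = Σ v_i α_i r_i = 9·2·0 + 3·9·8 + 4·10·6 + 10·7·1 + 7·3·6 = 652 ≡ 3.
  α_i^2 mod 11 = [4, 4, 1, 5, 9].
  S_2 = Σ v_i α_i^2 r_i = 9·4·0 + 3·4·8 + 4·1·6 + 10·5·1 + 7·9·6 = 548 ≡ 9.
  S = (1, 3, 9) ≠ 0, so r is not a codeword (an error is present).
Step 3: locate the error. For a single error e at position i, S_ℓ = v_i·e·α_i^ℓ, so α_err = S_1/S_0.
  S_0^{−1} = 1^{−1} = 1 (mod 11), so α_err = 3·1 = 3 ≡ 3 = α_5. Error position i = 5.
  Consistency check: S_2/S_1 = 9·4 = 36 ≡ 3 = α_err ✓ (single-error assumption holds).
Step 4: error magnitude e = S_0/v_5 = S_0·∏_{j≠5}(α_5 − α_j) = 1·8 = 8 ≡ 8 (mod 11).
Step 5: correct position 5: c_5 = r_5 − e = 6 − 8 ≡ 9 (mod 11). Hence c = [0, 8, 6, 1, 9].
  Check: interpolating c through the α_i gives m(x) = 4 + 9·x (degree < 2) with m(α_i) = c_i for every i, so c is indeed a codeword.


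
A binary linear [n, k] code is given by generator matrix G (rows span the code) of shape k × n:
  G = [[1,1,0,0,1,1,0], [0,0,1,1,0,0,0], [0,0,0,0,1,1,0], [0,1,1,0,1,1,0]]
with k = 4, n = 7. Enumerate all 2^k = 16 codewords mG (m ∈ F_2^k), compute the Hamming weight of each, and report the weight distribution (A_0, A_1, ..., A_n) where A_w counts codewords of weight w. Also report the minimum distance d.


Weight distribution: A_0 = 1, A_2 = 7, A_4 = 7, A_6 = 1. Minimum distance d = 2.

Enumerate all 2^4 = 16 messages m ∈ F_2^4.
For each, compute codeword c = mG in F_2^7, then tally its weight.
  m = 0000 → c = 0000000, weight = 0.
  m = 1000 → c = 1100110, weight = 4.
  m = 0100 → c = 0011000, weight = 2.
  m = 1100 → c = 1111110, weight = 6.
  m = 0010 → c = 0000110, weight = 2.
  m = 1010 → c = 1100000, weight = 2.
  m = 0110 → c = 0011110, weight = 4.
  m = 1110 → c = 1111000, weight = 4.
  m = 0001 → c = 0110110, weight = 4.
  m = 1001 → c = 1010000, weight = 2.
  m = 0101 → c = 0101110, weight = 4.
  m = 1101 → c = 1001000, weight = 2.
  m = 0011 → c = 0110000, weight = 2.
  m = 1011 → c = 1010110, weight = 4.
  m = 0111 → c = 0101000, weight = 2.
  m = 1111 → c = 1001110, weight = 4.
Tally weights:
  weight 0: 1 codewords.
  weight 2: 7 codewords.
  weight 4: 7 codewords.
  weight 6: 1 codewords.
Minimum distance d = smallest w > 0 with A_w > 0 = 2.
Sanity: Σ A_w = 16 = 2^4 = 16 ✓.


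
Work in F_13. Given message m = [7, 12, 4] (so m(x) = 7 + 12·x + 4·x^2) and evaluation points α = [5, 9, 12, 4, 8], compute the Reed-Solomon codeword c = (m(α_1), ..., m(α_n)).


c = [11, 10, 12, 2, 8]

Message polynomial: m(x) = 7 + 12·x + 4·x^2 (mod 13).
For each evaluation point α_i, compute m(α_i) mod 13:
  α_1 = 5: Horner steps 4 → 6 → 11, so m(5) = 11.
  α_2 = 9: Horner steps 4 → 9 → 10, so m(9) = 10.
  α_3 = 12: Horner steps 4 → 8 → 12, so m(12) = 12.
  α_4 = 4: Horner steps 4 → 2 → 2, so m(4) = 2.
  α_5 = 8: Horner steps 4 → 5 → 8, so m(8) = 8.
Codeword c = [11, 10, 12, 2, 8] ∈ F_13^5.


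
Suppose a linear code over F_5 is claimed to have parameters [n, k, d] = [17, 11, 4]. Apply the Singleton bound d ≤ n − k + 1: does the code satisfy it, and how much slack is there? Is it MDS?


Singleton RHS = n − k + 1 = 7, slack = 3, bound satisfied, not MDS.

Singleton bound: d ≤ n − k + 1.
Here n = 17, k = 11, so n − k + 1 = 7.
Given d = 4, check d ≤ 7: YES.
Slack = (n − k + 1) − d = 3.
The code is NOT MDS (slack = 3 > 0).
Description: the claimed parameters are [17, 11, 4]_5; such a code would be non-MDS.


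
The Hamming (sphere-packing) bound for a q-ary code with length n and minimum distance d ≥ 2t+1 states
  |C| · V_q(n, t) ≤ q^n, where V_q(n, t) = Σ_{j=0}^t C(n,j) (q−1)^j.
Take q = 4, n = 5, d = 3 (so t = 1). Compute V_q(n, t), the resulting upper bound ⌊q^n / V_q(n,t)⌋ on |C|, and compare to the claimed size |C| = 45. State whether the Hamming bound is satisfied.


V_q(n, t) = 16, q^n = 1024, Hamming bound = 64, |C| = 45 ≤ bound (satisfied).

Step 1: Compute V_q(n, t) = Σ_{j=0}^1 C(n, j) (q−1)^j.
  j = 0: C(5,0)·(3)^0 = 1·1 = 1.
  j = 1: C(5,1)·(3)^1 = 5·3 = 15.
  V_q(n, t) = 1 + 15 = 16.
Step 2: q^n = 4^5 = 1024.
Step 3: Hamming bound ⌊q^n / V_q(n,t)⌋ = ⌊1024/16⌋ = 64.
Step 4: Compare |C| = 45 to 64: satisfied.
The claimed |C| lies below the Hamming bound.


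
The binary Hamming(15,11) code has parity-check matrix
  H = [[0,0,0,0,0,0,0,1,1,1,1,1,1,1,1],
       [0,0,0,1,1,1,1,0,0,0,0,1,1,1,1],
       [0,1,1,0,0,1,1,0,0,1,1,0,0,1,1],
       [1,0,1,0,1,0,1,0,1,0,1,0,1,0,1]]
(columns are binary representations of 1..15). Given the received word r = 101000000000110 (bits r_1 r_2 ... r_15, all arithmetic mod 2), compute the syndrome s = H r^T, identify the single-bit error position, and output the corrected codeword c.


s = (0, 0, 0, 1)^T, error position = 1, corrected codeword c = 001000000000110

Compute s = H r^T mod 2 one row at a time:
  s_1 = 0 + 0 + 0 + 0 + 0 + 1 + 1 + 0 = 2 ≡ 0 (mod 2).
  s_2 = 0 + 0 + 0 + 0 + 0 + 1 + 1 + 0 = 2 ≡ 0 (mod 2).
  s_3 = 0 + 1 + 0 + 0 + 0 + 0 + 1 + 0 = 2 ≡ 0 (mod 2).
  s_4 = 1 + 1 + 0 + 0 + 0 + 0 + 1 + 0 = 3 ≡ 1 (mod 2).
s = (0, 0, 0, 1)^T — this equals column 1 of H (binary 0001), so error is at position 1.
Correct: flip bit 1 of r = 101000000000110 to get c = 001000000000110.


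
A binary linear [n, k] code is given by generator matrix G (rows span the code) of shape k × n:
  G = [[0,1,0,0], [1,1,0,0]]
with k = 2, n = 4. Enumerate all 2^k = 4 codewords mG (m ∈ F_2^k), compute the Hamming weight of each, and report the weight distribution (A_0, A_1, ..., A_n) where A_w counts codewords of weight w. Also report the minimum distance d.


Weight distribution: A_0 = 1, A_1 = 2, A_2 = 1. Minimum distance d = 1.

Enumerate all 2^2 = 4 messages m ∈ F_2^2.
For each, compute codeword c = mG in F_2^4, then tally its weight.
  m = 00 → c = 0000, weight = 0.
  m = 10 → c = 0100, weight = 1.
  m = 01 → c = 1100, weight = 2.
  m = 11 → c = 1000, weight = 1.
Tally weights:
  weight 0: 1 codewords.
  weight 1: 2 codewords.
  weight 2: 1 codewords.
Minimum distance d = smallest w > 0 with A_w > 0 = 1.
Sanity: Σ A_w = 4 = 2^2 = 4 ✓.


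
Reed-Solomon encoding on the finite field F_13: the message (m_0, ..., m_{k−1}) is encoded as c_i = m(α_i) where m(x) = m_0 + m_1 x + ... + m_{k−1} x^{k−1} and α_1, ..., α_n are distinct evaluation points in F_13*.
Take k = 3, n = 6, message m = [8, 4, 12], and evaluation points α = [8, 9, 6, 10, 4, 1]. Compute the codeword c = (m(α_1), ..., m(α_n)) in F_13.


c = [2, 2, 9, 0, 8, 11]

Message polynomial: m(x) = 8 + 4·x + 12·x^2 (mod 13).
For each evaluation point α_i, compute m(α_i) mod 13:
  α_1 = 8: Horner steps 12 → 9 → 2, so m(8) = 2.
  α_2 = 9: Horner steps 12 → 8 → 2, so m(9) = 2.
  α_3 = 6: Horner steps 12 → 11 → 9, so m(6) = 9.
  α_4 = 10: Horner steps 12 → 7 → 0, so m(10) = 0.
  α_5 = 4: Horner steps 12 → 0 → 8, so m(4) = 8.
  α_6 = 1: Horner steps 12 → 3 → 11, so m(1) = 11.
Codeword c = [2, 2, 9, 0, 8, 11] ∈ F_13^6.


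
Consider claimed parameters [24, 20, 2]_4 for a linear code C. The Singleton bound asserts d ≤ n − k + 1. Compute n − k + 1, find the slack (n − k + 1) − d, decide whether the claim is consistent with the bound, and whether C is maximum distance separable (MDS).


Singleton RHS = n − k + 1 = 5, slack = 3, bound satisfied, not MDS.

Singleton bound: d ≤ n − k + 1.
Here n = 24, k = 20, so n − k + 1 = 5.
Given d = 2, check d ≤ 5: YES.
Slack = (n − k + 1) − d = 3.
The code is NOT MDS (slack = 3 > 0).
Description: the claimed parameters are [24, 20, 2]_4; such a code would be non-MDS.


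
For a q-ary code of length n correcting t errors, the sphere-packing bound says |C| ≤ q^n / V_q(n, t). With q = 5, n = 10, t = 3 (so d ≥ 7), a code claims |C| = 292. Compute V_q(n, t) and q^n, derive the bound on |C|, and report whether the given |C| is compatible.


V_q(n, t) = 8441, q^n = 9765625, Hamming bound = 1156, |C| = 292 ≤ bound (satisfied).

Step 1: Compute V_q(n, t) = Σ_{j=0}^3 C(n, j) (q−1)^j.
  j = 0: C(10,0)·(4)^0 = 1·1 = 1.
  j = 1: C(10,1)·(4)^1 = 10·4 = 40.
  j = 2: C(10,2)·(4)^2 = 45·16 = 720.
  j = 3: C(10,3)·(4)^3 = 120·64 = 7680.
  V_q(n, t) = 1 + 40 + 720 + 7680 = 8441.
Step 2: q^n = 5^10 = 9765625.
Step 3: Hamming bound ⌊q^n / V_q(n,t)⌋ = ⌊9765625/8441⌋ = 1156.
Step 4: Compare |C| = 292 to 1156: satisfied.
The claimed |C| lies below the Hamming bound.


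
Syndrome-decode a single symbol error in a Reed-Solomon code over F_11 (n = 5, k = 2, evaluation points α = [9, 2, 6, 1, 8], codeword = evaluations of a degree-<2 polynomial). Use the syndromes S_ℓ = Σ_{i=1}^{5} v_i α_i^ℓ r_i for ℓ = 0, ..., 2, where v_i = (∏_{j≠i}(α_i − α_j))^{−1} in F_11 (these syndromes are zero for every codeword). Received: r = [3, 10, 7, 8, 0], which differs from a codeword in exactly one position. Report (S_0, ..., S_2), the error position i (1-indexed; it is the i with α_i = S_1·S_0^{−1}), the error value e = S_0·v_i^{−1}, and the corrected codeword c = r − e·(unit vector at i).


S = (4, 3, 5), error at position 1, error magnitude e = 1, c = [2, 10, 7, 8, 0].

Step 1: column multipliers v_i = (∏_{j≠i}(α_i − α_j))^{−1} mod 11.
  i = 1 (α = 9): (9−2)(9−6)(9−1)(9−8) = 7·3·8·1 = 168 ≡ 3, so v_1 = 3^{−1} = 4 (mod 11).
  i = 2 (α = 2): (2−9)(2−6)(2−1)(2−8) = (−7)·(−4)·1·(−6) = −168 ≡ 8, so v_2 = 8^{−1} = 7 (mod 11).
  i = 3 (α = 6): (6−9)(6−2)(6−1)(6−8) = (−3)·4·5·(−2) = 120 ≡ 10, so v_3 = 10^{−1} = 10 (mod 11).
  i = 4 (α = 1): (1−9)(1−2)(1−6)(1−8) = (−8)·(−1)·(−5)·(−7) = 280 ≡ 5, so v_4 = 5^{−1} = 9 (mod 11).
  i = 5 (α = 8): (8−9)(8−2)(8−6)(8−1) = (−1)·6·2·7 = −84 ≡ 4, so v_5 = 4^{−1} = 3 (mod 11).
  v = [4, 7, 10, 9, 3].
Step 2: syndromes of r = [3, 10, 7, 8, 0] (all sums mod 11).
  S_0 = Σ v_i r_i = 4·3 + 7·10 + 10·7 + 9·8 + 3·0 = 224 ≡ 4.
  S_1 = Σ v_i α_i r_i = 4·9·3 + 7·2·10 + 10·6·7 + 9·1·8 + 3·8·0 = 740 ≡ 3.
  α_i^2 mod 11 = [4, 4, 3, 1, 9].
  S_2 = Σ v_i α_i^2 r_i = 4·4·3 + 7·4·10 + 10·3·7 + 9·1·8 + 3·9·0 = 610 ≡ 5.
  S = (4, 3, 5) ≠ 0, so r is not a codeword (an error is present).
Step 3: locate the error. For a single error e at position i, S_ℓ = v_i·e·α_i^ℓ, so α_err = S_1/S_0.
  S_0^{−1} = 4^{−1} = 3 (mod 11), so α_err = 3·3 = 9 ≡ 9 = α_1. Error position i = 1.
  Consistency check: S_2/S_1 = 5·4 = 20 ≡ 9 = α_err ✓ (single-error assumption holds).
Step 4: error magnitude e = S_0/v_1 = S_0·∏_{j≠1}(α_1 − α_j) = 4·3 = 12 ≡ 1 (mod 11).
Step 5: correct position 1: c_1 = r_1 − e = 3 − 1 ≡ 2 (mod 11). Hence c = [2, 10, 7, 8, 0].
  Check: interpolating c through the α_i gives m(x) = 6 + 2·x (degree < 2) with m(α_i) = c_i for every i, so c is indeed a codeword.


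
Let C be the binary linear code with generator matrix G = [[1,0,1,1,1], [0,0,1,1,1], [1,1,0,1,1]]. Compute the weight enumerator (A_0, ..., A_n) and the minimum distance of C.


Weight distribution: A_0 = 1, A_1 = 1, A_2 = 1, A_3 = 3, A_4 = 2. Minimum distance d = 1.

Enumerate all 2^3 = 8 messages m ∈ F_2^3.
For each, compute codeword c = mG in F_2^5, then tally its weight.
  m = 000 → c = 00000, weight = 0.
  m = 100 → c = 10111, weight = 4.
  m = 010 → c = 00111, weight = 3.
  m = 110 → c = 10000, weight = 1.
  m = 001 → c = 11011, weight = 4.
  m = 101 → c = 01100, weight = 2.
  m = 011 → c = 11100, weight = 3.
  m = 111 → c = 01011, weight = 3.
Tally weights:
  weight 0: 1 codewords.
  weight 1: 1 codewords.
  weight 2: 1 codewords.
  weight 3: 3 codewords.
  weight 4: 2 codewords.
Minimum distance d = smallest w > 0 with A_w > 0 = 1.
Sanity: Σ A_w = 8 = 2^3 = 8 ✓.


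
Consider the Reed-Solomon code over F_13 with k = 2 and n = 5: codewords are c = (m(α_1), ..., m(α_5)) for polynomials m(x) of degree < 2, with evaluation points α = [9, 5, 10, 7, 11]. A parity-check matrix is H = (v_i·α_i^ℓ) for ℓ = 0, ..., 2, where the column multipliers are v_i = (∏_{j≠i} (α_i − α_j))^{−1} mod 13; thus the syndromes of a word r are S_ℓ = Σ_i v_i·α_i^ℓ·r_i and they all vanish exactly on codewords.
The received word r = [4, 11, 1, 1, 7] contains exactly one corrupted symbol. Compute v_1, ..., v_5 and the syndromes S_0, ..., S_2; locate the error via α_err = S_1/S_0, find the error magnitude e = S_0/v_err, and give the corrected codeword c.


S = (12, 3, 4), error at position 3, error magnitude e = 2, c = [4, 11, 12, 1, 7].

Step 1: column multipliers v_i = (∏_{j≠i}(α_i − α_j))^{−1} mod 13.
  i = 1 (α = 9): (9−5)(9−10)(9−7)(9−11) = 4·(−1)·2·(−2) = 16 ≡ 3, so v_1 = 3^{−1} = 9 (mod 13).
  i = 2 (α = 5): (5−9)(5−10)(5−7)(5−11) = (−4)·(−5)·(−2)·(−6) = 240 ≡ 6, so v_2 = 6^{−1} = 11 (mod 13).
  i = 3 (α = 10): (10−9)(10−5)(10−7)(10−11) = 1·5·3·(−1) = −15 ≡ 11, so v_3 = 11^{−1} = 6 (mod 13).
  i = 4 (α = 7): (7−9)(7−5)(7−10)(7−11) = (−2)·2·(−3)·(−4) = −48 ≡ 4, so v_4 = 4^{−1} = 10 (mod 13).
  i = 5 (α = 11): (11−9)(11−5)(11−10)(11−7) = 2·6·1·4 = 48 ≡ 9, so v_5 = 9^{−1} = 3 (mod 13).
  v = [9, 11, 6, 10, 3].
Step 2: syndromes of r = [4, 11, 1, 1, 7] (all sums mod 13).
  S_0 = Σ v_i r_i = 9·4 + 11·11 + 6·1 + 10·1 + 3·7 = 194 ≡ 12.
  S_1 = Σ v_i α_i r_i = 9·9·4 + 11·5·11 + 6·10·1 + 10·7·1 + 3·11·7 = 1290 ≡ 3.
  α_i^2 mod 13 = [3, 12, 9, 10, 4].
  S_2 = Σ v_i α_i^2 r_i = 9·3·4 + 11·12·11 + 6·9·1 + 10·10·1 + 3·4·7 = 1798 ≡ 4.
  S = (12, 3, 4) ≠ 0, so r is not a codeword (an error is present).
Step 3: locate the error. For a single error e at position i, S_ℓ = v_i·e·α_i^ℓ, so α_err = S_1/S_0.
  S_0^{−1} = 12^{−1} = 12 (mod 13), so α_err = 3·12 = 36 ≡ 10 = α_3. Error position i = 3.
  Consistency check: S_2/S_1 = 4·9 = 36 ≡ 10 = α_err ✓ (single-error assumption holds).
Step 4: error magnitude e = S_0/v_3 = S_0·∏_{j≠3}(α_3 − α_j) = 12·11 = 132 ≡ 2 (mod 13).
Step 5: correct position 3: c_3 = r_3 − e = 1 − 2 ≡ 12 (mod 13). Hence c = [4, 11, 12, 1, 7].
  Check: interpolating c through the α_i gives m(x) = 10 + 8·x (degree < 2) with m(α_i) = c_i for every i, so c is indeed a codeword.


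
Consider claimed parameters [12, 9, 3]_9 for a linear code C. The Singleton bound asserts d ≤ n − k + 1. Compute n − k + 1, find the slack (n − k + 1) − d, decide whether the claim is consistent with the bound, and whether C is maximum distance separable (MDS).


Singleton RHS = n − k + 1 = 4, slack = 1, bound satisfied, not MDS.

Singleton bound: d ≤ n − k + 1.
Here n = 12, k = 9, so n − k + 1 = 4.
Given d = 3, check d ≤ 4: YES.
Slack = (n − k + 1) − d = 1.
The code is NOT MDS (slack = 1 > 0).
Description: the claimed parameters are [12, 9, 3]_9; such a code would be non-MDS.


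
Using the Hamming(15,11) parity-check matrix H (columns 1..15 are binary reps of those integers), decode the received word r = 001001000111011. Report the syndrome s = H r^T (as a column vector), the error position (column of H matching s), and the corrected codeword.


s = (1, 0, 0, 1)^T, error position = 9, corrected codeword c = 001001001111011

Compute s = H r^T mod 2 one row at a time:
  s_1 = 0 + 0 + 1 + 1 + 1 + 0 + 1 + 1 = 5 ≡ 1 (mod 2).
  s_2 = 0 + 0 + 1 + 0 + 1 + 0 + 1 + 1 = 4 ≡ 0 (mod 2).
  s_3 = 0 + 1 + 1 + 0 + 1 + 1 + 1 + 1 = 6 ≡ 0 (mod 2).
  s_4 = 0 + 1 + 0 + 0 + 0 + 1 + 0 + 1 = 3 ≡ 1 (mod 2).
s = (1, 0, 0, 1)^T — this equals column 9 of H (binary 1001), so error is at position 9.
Correct: flip bit 9 of r = 001001000111011 to get c = 001001001111011.


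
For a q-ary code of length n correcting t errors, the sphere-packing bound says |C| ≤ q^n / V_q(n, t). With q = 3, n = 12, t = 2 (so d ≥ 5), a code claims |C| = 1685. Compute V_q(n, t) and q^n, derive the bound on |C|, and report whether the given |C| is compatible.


V_q(n, t) = 289, q^n = 531441, Hamming bound = 1838, |C| = 1685 ≤ bound (satisfied).

Step 1: Compute V_q(n, t) = Σ_{j=0}^2 C(n, j) (q−1)^j.
  j = 0: C(12,0)·(2)^0 = 1·1 = 1.
  j = 1: C(12,1)·(2)^1 = 12·2 = 24.
  j = 2: C(12,2)·(2)^2 = 66·4 = 264.
  V_q(n, t) = 1 + 24 + 264 = 289.
Step 2: q^n = 3^12 = 531441.
Step 3: Hamming bound ⌊q^n / V_q(n,t)⌋ = ⌊531441/289⌋ = 1838.
Step 4: Compare |C| = 1685 to 1838: satisfied.
The claimed |C| lies below the Hamming bound.


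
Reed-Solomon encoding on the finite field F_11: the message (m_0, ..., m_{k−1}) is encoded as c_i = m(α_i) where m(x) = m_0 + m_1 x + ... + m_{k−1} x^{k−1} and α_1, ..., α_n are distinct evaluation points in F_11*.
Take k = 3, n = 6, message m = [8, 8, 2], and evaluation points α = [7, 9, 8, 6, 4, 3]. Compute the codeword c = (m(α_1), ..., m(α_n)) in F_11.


c = [8, 0, 2, 7, 6, 6]

Message polynomial: m(x) = 8 + 8·x + 2·x^2 (mod 11).
For each evaluation point α_i, compute m(α_i) mod 11:
  α_1 = 7: Horner steps 2 → 0 → 8, so m(7) = 8.
  α_2 = 9: Horner steps 2 → 4 → 0, so m(9) = 0.
  α_3 = 8: Horner steps 2 → 2 → 2, so m(8) = 2.
  α_4 = 6: Horner steps 2 → 9 → 7, so m(6) = 7.
  α_5 = 4: Horner steps 2 → 5 → 6, so m(4) = 6.
  α_6 = 3: Horner steps 2 → 3 → 6, so m(3) = 6.
Codeword c = [8, 0, 2, 7, 6, 6] ∈ F_11^6.
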